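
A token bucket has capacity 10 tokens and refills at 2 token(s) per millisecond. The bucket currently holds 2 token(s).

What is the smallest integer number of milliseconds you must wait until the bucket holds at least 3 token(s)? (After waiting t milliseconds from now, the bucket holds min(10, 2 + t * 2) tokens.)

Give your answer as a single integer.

Need 2 + t * 2 >= 3, so t >= 1/2.
Smallest integer t = ceil(1/2) = 1.

Answer: 1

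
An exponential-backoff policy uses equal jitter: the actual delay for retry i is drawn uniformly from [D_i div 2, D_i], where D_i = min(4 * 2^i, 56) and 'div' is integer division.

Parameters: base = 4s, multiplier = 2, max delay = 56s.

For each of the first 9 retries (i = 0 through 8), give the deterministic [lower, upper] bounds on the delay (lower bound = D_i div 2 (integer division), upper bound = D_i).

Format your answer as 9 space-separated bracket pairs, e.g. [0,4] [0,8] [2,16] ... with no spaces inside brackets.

Answer: [2,4] [4,8] [8,16] [16,32] [28,56] [28,56] [28,56] [28,56] [28,56]

Derivation:
Computing bounds per retry:
  i=0: D_i=min(4*2^0,56)=4, bounds=[2,4]
  i=1: D_i=min(4*2^1,56)=8, bounds=[4,8]
  i=2: D_i=min(4*2^2,56)=16, bounds=[8,16]
  i=3: D_i=min(4*2^3,56)=32, bounds=[16,32]
  i=4: D_i=min(4*2^4,56)=56, bounds=[28,56]
  i=5: D_i=min(4*2^5,56)=56, bounds=[28,56]
  i=6: D_i=min(4*2^6,56)=56, bounds=[28,56]
  i=7: D_i=min(4*2^7,56)=56, bounds=[28,56]
  i=8: D_i=min(4*2^8,56)=56, bounds=[28,56]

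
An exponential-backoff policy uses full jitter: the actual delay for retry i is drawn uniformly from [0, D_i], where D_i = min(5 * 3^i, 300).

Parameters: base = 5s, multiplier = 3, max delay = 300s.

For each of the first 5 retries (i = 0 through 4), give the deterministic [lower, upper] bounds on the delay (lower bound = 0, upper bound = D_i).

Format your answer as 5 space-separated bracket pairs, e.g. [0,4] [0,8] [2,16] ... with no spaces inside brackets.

Answer: [0,5] [0,15] [0,45] [0,135] [0,300]

Derivation:
Computing bounds per retry:
  i=0: D_i=min(5*3^0,300)=5, bounds=[0,5]
  i=1: D_i=min(5*3^1,300)=15, bounds=[0,15]
  i=2: D_i=min(5*3^2,300)=45, bounds=[0,45]
  i=3: D_i=min(5*3^3,300)=135, bounds=[0,135]
  i=4: D_i=min(5*3^4,300)=300, bounds=[0,300]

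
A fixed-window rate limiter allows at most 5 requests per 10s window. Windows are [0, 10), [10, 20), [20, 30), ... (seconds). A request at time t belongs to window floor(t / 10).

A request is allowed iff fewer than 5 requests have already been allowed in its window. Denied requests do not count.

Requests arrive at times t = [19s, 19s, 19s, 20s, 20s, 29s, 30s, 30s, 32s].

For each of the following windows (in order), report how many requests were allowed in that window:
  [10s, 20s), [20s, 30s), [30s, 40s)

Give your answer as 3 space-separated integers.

Answer: 3 3 3

Derivation:
Processing requests:
  req#1 t=19s (window 1): ALLOW
  req#2 t=19s (window 1): ALLOW
  req#3 t=19s (window 1): ALLOW
  req#4 t=20s (window 2): ALLOW
  req#5 t=20s (window 2): ALLOW
  req#6 t=29s (window 2): ALLOW
  req#7 t=30s (window 3): ALLOW
  req#8 t=30s (window 3): ALLOW
  req#9 t=32s (window 3): ALLOW

Allowed counts by window: 3 3 3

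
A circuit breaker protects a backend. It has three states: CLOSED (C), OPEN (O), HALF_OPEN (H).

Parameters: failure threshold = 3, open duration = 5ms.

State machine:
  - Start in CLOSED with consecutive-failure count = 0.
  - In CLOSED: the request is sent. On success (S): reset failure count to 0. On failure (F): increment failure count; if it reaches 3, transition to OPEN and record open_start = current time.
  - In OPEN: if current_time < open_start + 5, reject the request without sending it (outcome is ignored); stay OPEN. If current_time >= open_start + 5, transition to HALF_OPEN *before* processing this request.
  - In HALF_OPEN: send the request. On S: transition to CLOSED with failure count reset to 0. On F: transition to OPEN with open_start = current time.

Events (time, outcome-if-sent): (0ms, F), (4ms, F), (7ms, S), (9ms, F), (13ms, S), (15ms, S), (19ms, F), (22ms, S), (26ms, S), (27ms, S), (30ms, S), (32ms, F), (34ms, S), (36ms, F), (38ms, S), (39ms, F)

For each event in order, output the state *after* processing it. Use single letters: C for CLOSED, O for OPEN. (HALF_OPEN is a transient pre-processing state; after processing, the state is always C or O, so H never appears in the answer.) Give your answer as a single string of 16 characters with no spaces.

Answer: CCCCCCCCCCCCCCCC

Derivation:
State after each event:
  event#1 t=0ms outcome=F: state=CLOSED
  event#2 t=4ms outcome=F: state=CLOSED
  event#3 t=7ms outcome=S: state=CLOSED
  event#4 t=9ms outcome=F: state=CLOSED
  event#5 t=13ms outcome=S: state=CLOSED
  event#6 t=15ms outcome=S: state=CLOSED
  event#7 t=19ms outcome=F: state=CLOSED
  event#8 t=22ms outcome=S: state=CLOSED
  event#9 t=26ms outcome=S: state=CLOSED
  event#10 t=27ms outcome=S: state=CLOSED
  event#11 t=30ms outcome=S: state=CLOSED
  event#12 t=32ms outcome=F: state=CLOSED
  event#13 t=34ms outcome=S: state=CLOSED
  event#14 t=36ms outcome=F: state=CLOSED
  event#15 t=38ms outcome=S: state=CLOSED
  event#16 t=39ms outcome=F: state=CLOSED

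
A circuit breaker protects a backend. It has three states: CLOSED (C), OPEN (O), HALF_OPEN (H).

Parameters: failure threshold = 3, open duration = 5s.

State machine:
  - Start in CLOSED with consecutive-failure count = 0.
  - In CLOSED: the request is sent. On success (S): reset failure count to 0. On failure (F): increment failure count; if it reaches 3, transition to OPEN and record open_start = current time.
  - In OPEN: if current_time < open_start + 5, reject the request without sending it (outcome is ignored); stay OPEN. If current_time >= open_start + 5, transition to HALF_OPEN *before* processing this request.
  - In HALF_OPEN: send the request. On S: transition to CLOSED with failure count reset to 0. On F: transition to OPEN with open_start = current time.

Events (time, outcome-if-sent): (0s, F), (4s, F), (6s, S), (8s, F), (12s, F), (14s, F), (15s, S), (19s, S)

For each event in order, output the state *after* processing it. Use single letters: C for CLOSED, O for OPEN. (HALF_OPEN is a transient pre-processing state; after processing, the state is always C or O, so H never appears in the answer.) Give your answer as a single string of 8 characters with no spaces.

Answer: CCCCCOOC

Derivation:
State after each event:
  event#1 t=0s outcome=F: state=CLOSED
  event#2 t=4s outcome=F: state=CLOSED
  event#3 t=6s outcome=S: state=CLOSED
  event#4 t=8s outcome=F: state=CLOSED
  event#5 t=12s outcome=F: state=CLOSED
  event#6 t=14s outcome=F: state=OPEN
  event#7 t=15s outcome=S: state=OPEN
  event#8 t=19s outcome=S: state=CLOSED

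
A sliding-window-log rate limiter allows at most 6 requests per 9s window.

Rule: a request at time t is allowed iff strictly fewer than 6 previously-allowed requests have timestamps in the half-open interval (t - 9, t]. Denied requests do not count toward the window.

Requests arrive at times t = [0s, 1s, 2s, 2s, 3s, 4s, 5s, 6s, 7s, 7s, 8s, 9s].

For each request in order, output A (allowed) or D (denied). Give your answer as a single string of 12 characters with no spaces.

Tracking allowed requests in the window:
  req#1 t=0s: ALLOW
  req#2 t=1s: ALLOW
  req#3 t=2s: ALLOW
  req#4 t=2s: ALLOW
  req#5 t=3s: ALLOW
  req#6 t=4s: ALLOW
  req#7 t=5s: DENY
  req#8 t=6s: DENY
  req#9 t=7s: DENY
  req#10 t=7s: DENY
  req#11 t=8s: DENY
  req#12 t=9s: ALLOW

Answer: AAAAAADDDDDA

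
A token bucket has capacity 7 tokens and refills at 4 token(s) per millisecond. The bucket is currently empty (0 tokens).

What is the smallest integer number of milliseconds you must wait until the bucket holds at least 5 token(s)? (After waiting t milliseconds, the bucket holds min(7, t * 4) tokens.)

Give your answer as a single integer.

Need t * 4 >= 5, so t >= 5/4.
Smallest integer t = ceil(5/4) = 2.

Answer: 2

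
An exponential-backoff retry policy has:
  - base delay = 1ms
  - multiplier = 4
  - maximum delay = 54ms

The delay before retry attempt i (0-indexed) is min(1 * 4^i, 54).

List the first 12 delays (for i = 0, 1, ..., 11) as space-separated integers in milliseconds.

Computing each delay:
  i=0: min(1*4^0, 54) = 1
  i=1: min(1*4^1, 54) = 4
  i=2: min(1*4^2, 54) = 16
  i=3: min(1*4^3, 54) = 54
  i=4: min(1*4^4, 54) = 54
  i=5: min(1*4^5, 54) = 54
  i=6: min(1*4^6, 54) = 54
  i=7: min(1*4^7, 54) = 54
  i=8: min(1*4^8, 54) = 54
  i=9: min(1*4^9, 54) = 54
  i=10: min(1*4^10, 54) = 54
  i=11: min(1*4^11, 54) = 54

Answer: 1 4 16 54 54 54 54 54 54 54 54 54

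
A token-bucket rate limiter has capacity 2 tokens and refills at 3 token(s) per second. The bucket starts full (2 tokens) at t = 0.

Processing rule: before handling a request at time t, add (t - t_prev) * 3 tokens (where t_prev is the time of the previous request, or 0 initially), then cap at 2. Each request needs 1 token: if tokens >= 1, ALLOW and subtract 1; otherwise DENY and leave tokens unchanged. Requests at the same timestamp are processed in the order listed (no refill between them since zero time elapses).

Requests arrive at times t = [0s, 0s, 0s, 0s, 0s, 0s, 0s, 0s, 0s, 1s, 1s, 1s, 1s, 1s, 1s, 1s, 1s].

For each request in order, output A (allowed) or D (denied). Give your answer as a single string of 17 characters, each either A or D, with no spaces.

Answer: AADDDDDDDAADDDDDD

Derivation:
Simulating step by step:
  req#1 t=0s: ALLOW
  req#2 t=0s: ALLOW
  req#3 t=0s: DENY
  req#4 t=0s: DENY
  req#5 t=0s: DENY
  req#6 t=0s: DENY
  req#7 t=0s: DENY
  req#8 t=0s: DENY
  req#9 t=0s: DENY
  req#10 t=1s: ALLOW
  req#11 t=1s: ALLOW
  req#12 t=1s: DENY
  req#13 t=1s: DENY
  req#14 t=1s: DENY
  req#15 t=1s: DENY
  req#16 t=1s: DENY
  req#17 t=1s: DENY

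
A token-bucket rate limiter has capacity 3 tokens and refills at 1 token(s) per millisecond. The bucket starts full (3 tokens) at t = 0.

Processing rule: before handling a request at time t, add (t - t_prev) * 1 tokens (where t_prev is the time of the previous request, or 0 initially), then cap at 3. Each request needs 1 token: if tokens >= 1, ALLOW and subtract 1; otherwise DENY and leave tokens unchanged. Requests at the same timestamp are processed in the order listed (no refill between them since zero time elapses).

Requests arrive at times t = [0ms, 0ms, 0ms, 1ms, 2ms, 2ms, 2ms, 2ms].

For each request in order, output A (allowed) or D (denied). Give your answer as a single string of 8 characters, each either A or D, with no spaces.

Answer: AAAAADDD

Derivation:
Simulating step by step:
  req#1 t=0ms: ALLOW
  req#2 t=0ms: ALLOW
  req#3 t=0ms: ALLOW
  req#4 t=1ms: ALLOW
  req#5 t=2ms: ALLOW
  req#6 t=2ms: DENY
  req#7 t=2ms: DENY
  req#8 t=2ms: DENY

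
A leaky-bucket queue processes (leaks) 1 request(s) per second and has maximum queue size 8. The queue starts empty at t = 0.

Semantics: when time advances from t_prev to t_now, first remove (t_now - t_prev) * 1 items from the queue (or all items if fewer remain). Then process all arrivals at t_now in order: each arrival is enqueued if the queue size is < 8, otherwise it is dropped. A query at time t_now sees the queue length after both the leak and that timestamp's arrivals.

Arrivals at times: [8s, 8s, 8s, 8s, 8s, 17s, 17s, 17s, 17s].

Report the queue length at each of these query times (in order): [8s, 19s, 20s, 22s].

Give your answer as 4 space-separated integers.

Answer: 5 2 1 0

Derivation:
Queue lengths at query times:
  query t=8s: backlog = 5
  query t=19s: backlog = 2
  query t=20s: backlog = 1
  query t=22s: backlog = 0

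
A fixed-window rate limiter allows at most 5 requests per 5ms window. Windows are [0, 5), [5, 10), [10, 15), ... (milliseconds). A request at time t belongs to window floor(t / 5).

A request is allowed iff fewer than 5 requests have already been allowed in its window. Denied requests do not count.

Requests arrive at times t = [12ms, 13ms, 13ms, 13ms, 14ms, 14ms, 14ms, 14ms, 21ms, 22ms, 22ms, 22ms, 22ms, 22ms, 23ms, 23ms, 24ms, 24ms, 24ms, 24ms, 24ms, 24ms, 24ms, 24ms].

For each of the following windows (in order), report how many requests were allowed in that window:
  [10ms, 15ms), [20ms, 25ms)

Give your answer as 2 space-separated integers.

Answer: 5 5

Derivation:
Processing requests:
  req#1 t=12ms (window 2): ALLOW
  req#2 t=13ms (window 2): ALLOW
  req#3 t=13ms (window 2): ALLOW
  req#4 t=13ms (window 2): ALLOW
  req#5 t=14ms (window 2): ALLOW
  req#6 t=14ms (window 2): DENY
  req#7 t=14ms (window 2): DENY
  req#8 t=14ms (window 2): DENY
  req#9 t=21ms (window 4): ALLOW
  req#10 t=22ms (window 4): ALLOW
  req#11 t=22ms (window 4): ALLOW
  req#12 t=22ms (window 4): ALLOW
  req#13 t=22ms (window 4): ALLOW
  req#14 t=22ms (window 4): DENY
  req#15 t=23ms (window 4): DENY
  req#16 t=23ms (window 4): DENY
  req#17 t=24ms (window 4): DENY
  req#18 t=24ms (window 4): DENY
  req#19 t=24ms (window 4): DENY
  req#20 t=24ms (window 4): DENY
  req#21 t=24ms (window 4): DENY
  req#22 t=24ms (window 4): DENY
  req#23 t=24ms (window 4): DENY
  req#24 t=24ms (window 4): DENY

Allowed counts by window: 5 5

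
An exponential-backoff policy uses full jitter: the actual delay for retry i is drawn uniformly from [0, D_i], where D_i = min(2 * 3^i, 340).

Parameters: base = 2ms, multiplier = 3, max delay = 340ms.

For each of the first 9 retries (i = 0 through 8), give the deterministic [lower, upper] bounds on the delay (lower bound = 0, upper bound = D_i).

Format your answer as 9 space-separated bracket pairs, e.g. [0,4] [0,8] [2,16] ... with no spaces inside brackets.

Computing bounds per retry:
  i=0: D_i=min(2*3^0,340)=2, bounds=[0,2]
  i=1: D_i=min(2*3^1,340)=6, bounds=[0,6]
  i=2: D_i=min(2*3^2,340)=18, bounds=[0,18]
  i=3: D_i=min(2*3^3,340)=54, bounds=[0,54]
  i=4: D_i=min(2*3^4,340)=162, bounds=[0,162]
  i=5: D_i=min(2*3^5,340)=340, bounds=[0,340]
  i=6: D_i=min(2*3^6,340)=340, bounds=[0,340]
  i=7: D_i=min(2*3^7,340)=340, bounds=[0,340]
  i=8: D_i=min(2*3^8,340)=340, bounds=[0,340]

Answer: [0,2] [0,6] [0,18] [0,54] [0,162] [0,340] [0,340] [0,340] [0,340]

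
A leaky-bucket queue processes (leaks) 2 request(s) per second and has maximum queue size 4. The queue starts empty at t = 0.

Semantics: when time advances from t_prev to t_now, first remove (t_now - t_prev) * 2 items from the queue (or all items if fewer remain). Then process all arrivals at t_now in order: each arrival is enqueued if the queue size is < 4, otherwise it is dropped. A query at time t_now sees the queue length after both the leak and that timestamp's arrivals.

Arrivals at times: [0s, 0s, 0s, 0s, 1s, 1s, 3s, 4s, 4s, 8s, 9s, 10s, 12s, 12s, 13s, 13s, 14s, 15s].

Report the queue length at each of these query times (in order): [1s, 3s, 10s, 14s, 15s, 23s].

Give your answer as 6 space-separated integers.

Answer: 4 1 1 1 1 0

Derivation:
Queue lengths at query times:
  query t=1s: backlog = 4
  query t=3s: backlog = 1
  query t=10s: backlog = 1
  query t=14s: backlog = 1
  query t=15s: backlog = 1
  query t=23s: backlog = 0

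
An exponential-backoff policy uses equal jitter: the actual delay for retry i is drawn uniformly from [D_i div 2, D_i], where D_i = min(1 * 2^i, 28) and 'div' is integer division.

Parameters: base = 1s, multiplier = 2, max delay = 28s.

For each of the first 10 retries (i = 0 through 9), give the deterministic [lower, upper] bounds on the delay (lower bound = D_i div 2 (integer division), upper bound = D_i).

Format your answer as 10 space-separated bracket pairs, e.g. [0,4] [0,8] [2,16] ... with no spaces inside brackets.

Answer: [0,1] [1,2] [2,4] [4,8] [8,16] [14,28] [14,28] [14,28] [14,28] [14,28]

Derivation:
Computing bounds per retry:
  i=0: D_i=min(1*2^0,28)=1, bounds=[0,1]
  i=1: D_i=min(1*2^1,28)=2, bounds=[1,2]
  i=2: D_i=min(1*2^2,28)=4, bounds=[2,4]
  i=3: D_i=min(1*2^3,28)=8, bounds=[4,8]
  i=4: D_i=min(1*2^4,28)=16, bounds=[8,16]
  i=5: D_i=min(1*2^5,28)=28, bounds=[14,28]
  i=6: D_i=min(1*2^6,28)=28, bounds=[14,28]
  i=7: D_i=min(1*2^7,28)=28, bounds=[14,28]
  i=8: D_i=min(1*2^8,28)=28, bounds=[14,28]
  i=9: D_i=min(1*2^9,28)=28, bounds=[14,28]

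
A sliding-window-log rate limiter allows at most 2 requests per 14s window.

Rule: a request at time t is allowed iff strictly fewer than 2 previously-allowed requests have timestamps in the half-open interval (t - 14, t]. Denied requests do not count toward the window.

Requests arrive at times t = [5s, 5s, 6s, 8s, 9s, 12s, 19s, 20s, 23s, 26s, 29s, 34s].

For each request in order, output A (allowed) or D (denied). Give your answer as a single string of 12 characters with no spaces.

Answer: AADDDDAADDDA

Derivation:
Tracking allowed requests in the window:
  req#1 t=5s: ALLOW
  req#2 t=5s: ALLOW
  req#3 t=6s: DENY
  req#4 t=8s: DENY
  req#5 t=9s: DENY
  req#6 t=12s: DENY
  req#7 t=19s: ALLOW
  req#8 t=20s: ALLOW
  req#9 t=23s: DENY
  req#10 t=26s: DENY
  req#11 t=29s: DENY
  req#12 t=34s: ALLOW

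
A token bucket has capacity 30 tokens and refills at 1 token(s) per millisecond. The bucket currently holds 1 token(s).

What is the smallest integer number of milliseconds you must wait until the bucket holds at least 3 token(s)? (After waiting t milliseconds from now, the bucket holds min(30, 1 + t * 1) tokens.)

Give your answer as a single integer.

Answer: 2

Derivation:
Need 1 + t * 1 >= 3, so t >= 2/1.
Smallest integer t = ceil(2/1) = 2.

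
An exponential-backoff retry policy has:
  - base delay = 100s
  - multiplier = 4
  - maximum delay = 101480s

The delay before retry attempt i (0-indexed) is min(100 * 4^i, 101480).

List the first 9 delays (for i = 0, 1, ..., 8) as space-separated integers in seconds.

Computing each delay:
  i=0: min(100*4^0, 101480) = 100
  i=1: min(100*4^1, 101480) = 400
  i=2: min(100*4^2, 101480) = 1600
  i=3: min(100*4^3, 101480) = 6400
  i=4: min(100*4^4, 101480) = 25600
  i=5: min(100*4^5, 101480) = 101480
  i=6: min(100*4^6, 101480) = 101480
  i=7: min(100*4^7, 101480) = 101480
  i=8: min(100*4^8, 101480) = 101480

Answer: 100 400 1600 6400 25600 101480 101480 101480 101480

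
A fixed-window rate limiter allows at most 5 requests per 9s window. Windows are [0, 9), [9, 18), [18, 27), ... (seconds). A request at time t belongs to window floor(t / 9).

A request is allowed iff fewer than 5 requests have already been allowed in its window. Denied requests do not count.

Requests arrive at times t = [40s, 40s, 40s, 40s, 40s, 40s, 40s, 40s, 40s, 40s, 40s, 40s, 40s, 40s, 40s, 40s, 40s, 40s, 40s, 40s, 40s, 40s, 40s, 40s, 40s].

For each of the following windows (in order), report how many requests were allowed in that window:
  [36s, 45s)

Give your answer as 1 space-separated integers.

Answer: 5

Derivation:
Processing requests:
  req#1 t=40s (window 4): ALLOW
  req#2 t=40s (window 4): ALLOW
  req#3 t=40s (window 4): ALLOW
  req#4 t=40s (window 4): ALLOW
  req#5 t=40s (window 4): ALLOW
  req#6 t=40s (window 4): DENY
  req#7 t=40s (window 4): DENY
  req#8 t=40s (window 4): DENY
  req#9 t=40s (window 4): DENY
  req#10 t=40s (window 4): DENY
  req#11 t=40s (window 4): DENY
  req#12 t=40s (window 4): DENY
  req#13 t=40s (window 4): DENY
  req#14 t=40s (window 4): DENY
  req#15 t=40s (window 4): DENY
  req#16 t=40s (window 4): DENY
  req#17 t=40s (window 4): DENY
  req#18 t=40s (window 4): DENY
  req#19 t=40s (window 4): DENY
  req#20 t=40s (window 4): DENY
  req#21 t=40s (window 4): DENY
  req#22 t=40s (window 4): DENY
  req#23 t=40s (window 4): DENY
  req#24 t=40s (window 4): DENY
  req#25 t=40s (window 4): DENY

Allowed counts by window: 5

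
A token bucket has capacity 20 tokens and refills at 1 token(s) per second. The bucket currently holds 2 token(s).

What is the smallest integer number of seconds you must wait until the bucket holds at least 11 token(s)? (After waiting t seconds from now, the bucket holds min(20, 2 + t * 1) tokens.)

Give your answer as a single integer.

Need 2 + t * 1 >= 11, so t >= 9/1.
Smallest integer t = ceil(9/1) = 9.

Answer: 9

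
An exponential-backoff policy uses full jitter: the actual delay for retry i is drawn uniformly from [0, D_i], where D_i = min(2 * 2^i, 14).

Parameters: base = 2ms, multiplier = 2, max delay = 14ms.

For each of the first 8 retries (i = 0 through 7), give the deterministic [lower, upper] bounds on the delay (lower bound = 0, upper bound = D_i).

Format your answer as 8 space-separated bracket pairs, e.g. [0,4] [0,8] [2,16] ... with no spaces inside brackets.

Answer: [0,2] [0,4] [0,8] [0,14] [0,14] [0,14] [0,14] [0,14]

Derivation:
Computing bounds per retry:
  i=0: D_i=min(2*2^0,14)=2, bounds=[0,2]
  i=1: D_i=min(2*2^1,14)=4, bounds=[0,4]
  i=2: D_i=min(2*2^2,14)=8, bounds=[0,8]
  i=3: D_i=min(2*2^3,14)=14, bounds=[0,14]
  i=4: D_i=min(2*2^4,14)=14, bounds=[0,14]
  i=5: D_i=min(2*2^5,14)=14, bounds=[0,14]
  i=6: D_i=min(2*2^6,14)=14, bounds=[0,14]
  i=7: D_i=min(2*2^7,14)=14, bounds=[0,14]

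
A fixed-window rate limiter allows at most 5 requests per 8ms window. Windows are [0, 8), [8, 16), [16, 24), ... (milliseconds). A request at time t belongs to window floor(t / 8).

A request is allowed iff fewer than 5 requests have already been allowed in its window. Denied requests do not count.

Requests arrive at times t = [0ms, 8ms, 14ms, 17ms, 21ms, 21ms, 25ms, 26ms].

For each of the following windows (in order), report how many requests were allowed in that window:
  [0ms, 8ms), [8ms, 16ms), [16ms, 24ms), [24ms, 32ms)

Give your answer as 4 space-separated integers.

Processing requests:
  req#1 t=0ms (window 0): ALLOW
  req#2 t=8ms (window 1): ALLOW
  req#3 t=14ms (window 1): ALLOW
  req#4 t=17ms (window 2): ALLOW
  req#5 t=21ms (window 2): ALLOW
  req#6 t=21ms (window 2): ALLOW
  req#7 t=25ms (window 3): ALLOW
  req#8 t=26ms (window 3): ALLOW

Allowed counts by window: 1 2 3 2

Answer: 1 2 3 2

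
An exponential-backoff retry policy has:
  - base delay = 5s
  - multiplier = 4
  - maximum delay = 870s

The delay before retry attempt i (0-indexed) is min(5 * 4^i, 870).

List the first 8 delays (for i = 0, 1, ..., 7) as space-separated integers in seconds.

Computing each delay:
  i=0: min(5*4^0, 870) = 5
  i=1: min(5*4^1, 870) = 20
  i=2: min(5*4^2, 870) = 80
  i=3: min(5*4^3, 870) = 320
  i=4: min(5*4^4, 870) = 870
  i=5: min(5*4^5, 870) = 870
  i=6: min(5*4^6, 870) = 870
  i=7: min(5*4^7, 870) = 870

Answer: 5 20 80 320 870 870 870 870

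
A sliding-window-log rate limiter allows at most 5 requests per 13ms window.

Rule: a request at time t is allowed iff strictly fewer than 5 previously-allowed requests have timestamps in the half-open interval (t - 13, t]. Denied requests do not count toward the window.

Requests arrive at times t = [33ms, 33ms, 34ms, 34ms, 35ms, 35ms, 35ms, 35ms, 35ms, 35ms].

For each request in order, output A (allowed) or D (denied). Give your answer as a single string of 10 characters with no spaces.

Tracking allowed requests in the window:
  req#1 t=33ms: ALLOW
  req#2 t=33ms: ALLOW
  req#3 t=34ms: ALLOW
  req#4 t=34ms: ALLOW
  req#5 t=35ms: ALLOW
  req#6 t=35ms: DENY
  req#7 t=35ms: DENY
  req#8 t=35ms: DENY
  req#9 t=35ms: DENY
  req#10 t=35ms: DENY

Answer: AAAAADDDDD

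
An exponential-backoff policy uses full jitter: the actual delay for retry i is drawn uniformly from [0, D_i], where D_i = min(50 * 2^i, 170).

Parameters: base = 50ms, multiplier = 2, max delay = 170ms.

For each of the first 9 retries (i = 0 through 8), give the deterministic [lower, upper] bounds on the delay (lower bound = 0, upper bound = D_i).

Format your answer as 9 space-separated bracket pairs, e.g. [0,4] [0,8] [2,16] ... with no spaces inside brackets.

Computing bounds per retry:
  i=0: D_i=min(50*2^0,170)=50, bounds=[0,50]
  i=1: D_i=min(50*2^1,170)=100, bounds=[0,100]
  i=2: D_i=min(50*2^2,170)=170, bounds=[0,170]
  i=3: D_i=min(50*2^3,170)=170, bounds=[0,170]
  i=4: D_i=min(50*2^4,170)=170, bounds=[0,170]
  i=5: D_i=min(50*2^5,170)=170, bounds=[0,170]
  i=6: D_i=min(50*2^6,170)=170, bounds=[0,170]
  i=7: D_i=min(50*2^7,170)=170, bounds=[0,170]
  i=8: D_i=min(50*2^8,170)=170, bounds=[0,170]

Answer: [0,50] [0,100] [0,170] [0,170] [0,170] [0,170] [0,170] [0,170] [0,170]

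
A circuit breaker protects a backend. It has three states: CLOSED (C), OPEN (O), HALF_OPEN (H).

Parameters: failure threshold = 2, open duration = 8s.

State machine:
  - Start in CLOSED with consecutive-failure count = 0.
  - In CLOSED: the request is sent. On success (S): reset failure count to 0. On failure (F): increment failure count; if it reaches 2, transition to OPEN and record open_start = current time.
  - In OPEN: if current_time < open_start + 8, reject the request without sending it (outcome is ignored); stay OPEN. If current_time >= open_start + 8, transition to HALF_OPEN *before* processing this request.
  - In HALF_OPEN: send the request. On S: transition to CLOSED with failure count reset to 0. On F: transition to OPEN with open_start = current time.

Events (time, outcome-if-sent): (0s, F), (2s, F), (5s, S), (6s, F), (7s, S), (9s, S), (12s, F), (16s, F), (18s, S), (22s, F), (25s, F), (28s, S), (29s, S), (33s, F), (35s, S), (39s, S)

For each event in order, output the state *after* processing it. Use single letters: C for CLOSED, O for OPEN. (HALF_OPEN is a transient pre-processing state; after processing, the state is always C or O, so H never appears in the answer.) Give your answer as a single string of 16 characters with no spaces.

State after each event:
  event#1 t=0s outcome=F: state=CLOSED
  event#2 t=2s outcome=F: state=OPEN
  event#3 t=5s outcome=S: state=OPEN
  event#4 t=6s outcome=F: state=OPEN
  event#5 t=7s outcome=S: state=OPEN
  event#6 t=9s outcome=S: state=OPEN
  event#7 t=12s outcome=F: state=OPEN
  event#8 t=16s outcome=F: state=OPEN
  event#9 t=18s outcome=S: state=OPEN
  event#10 t=22s outcome=F: state=OPEN
  event#11 t=25s outcome=F: state=OPEN
  event#12 t=28s outcome=S: state=OPEN
  event#13 t=29s outcome=S: state=OPEN
  event#14 t=33s outcome=F: state=OPEN
  event#15 t=35s outcome=S: state=OPEN
  event#16 t=39s outcome=S: state=OPEN

Answer: COOOOOOOOOOOOOOO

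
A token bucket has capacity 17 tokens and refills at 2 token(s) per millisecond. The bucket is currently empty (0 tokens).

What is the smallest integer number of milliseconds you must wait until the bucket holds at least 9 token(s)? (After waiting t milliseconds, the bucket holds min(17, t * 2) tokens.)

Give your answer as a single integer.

Answer: 5

Derivation:
Need t * 2 >= 9, so t >= 9/2.
Smallest integer t = ceil(9/2) = 5.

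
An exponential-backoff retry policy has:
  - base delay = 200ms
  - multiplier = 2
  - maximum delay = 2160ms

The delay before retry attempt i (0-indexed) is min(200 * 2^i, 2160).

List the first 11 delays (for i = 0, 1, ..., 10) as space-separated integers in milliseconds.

Computing each delay:
  i=0: min(200*2^0, 2160) = 200
  i=1: min(200*2^1, 2160) = 400
  i=2: min(200*2^2, 2160) = 800
  i=3: min(200*2^3, 2160) = 1600
  i=4: min(200*2^4, 2160) = 2160
  i=5: min(200*2^5, 2160) = 2160
  i=6: min(200*2^6, 2160) = 2160
  i=7: min(200*2^7, 2160) = 2160
  i=8: min(200*2^8, 2160) = 2160
  i=9: min(200*2^9, 2160) = 2160
  i=10: min(200*2^10, 2160) = 2160

Answer: 200 400 800 1600 2160 2160 2160 2160 2160 2160 2160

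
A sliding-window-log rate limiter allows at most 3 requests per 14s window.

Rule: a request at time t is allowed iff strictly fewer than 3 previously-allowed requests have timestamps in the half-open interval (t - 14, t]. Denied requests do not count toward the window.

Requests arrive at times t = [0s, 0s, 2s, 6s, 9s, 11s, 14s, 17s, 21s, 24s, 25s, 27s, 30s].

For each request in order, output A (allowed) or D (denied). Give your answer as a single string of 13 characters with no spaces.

Tracking allowed requests in the window:
  req#1 t=0s: ALLOW
  req#2 t=0s: ALLOW
  req#3 t=2s: ALLOW
  req#4 t=6s: DENY
  req#5 t=9s: DENY
  req#6 t=11s: DENY
  req#7 t=14s: ALLOW
  req#8 t=17s: ALLOW
  req#9 t=21s: ALLOW
  req#10 t=24s: DENY
  req#11 t=25s: DENY
  req#12 t=27s: DENY
  req#13 t=30s: ALLOW

Answer: AAADDDAAADDDA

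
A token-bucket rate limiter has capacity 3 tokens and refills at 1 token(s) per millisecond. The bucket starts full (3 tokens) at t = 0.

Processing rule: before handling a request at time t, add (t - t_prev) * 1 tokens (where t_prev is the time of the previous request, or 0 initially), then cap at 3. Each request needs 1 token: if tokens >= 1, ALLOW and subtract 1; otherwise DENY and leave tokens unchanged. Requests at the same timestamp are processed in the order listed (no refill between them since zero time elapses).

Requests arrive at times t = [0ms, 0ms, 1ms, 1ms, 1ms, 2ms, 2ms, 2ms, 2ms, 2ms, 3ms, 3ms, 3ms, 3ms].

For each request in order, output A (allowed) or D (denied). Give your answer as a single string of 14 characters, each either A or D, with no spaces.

Answer: AAAADADDDDADDD

Derivation:
Simulating step by step:
  req#1 t=0ms: ALLOW
  req#2 t=0ms: ALLOW
  req#3 t=1ms: ALLOW
  req#4 t=1ms: ALLOW
  req#5 t=1ms: DENY
  req#6 t=2ms: ALLOW
  req#7 t=2ms: DENY
  req#8 t=2ms: DENY
  req#9 t=2ms: DENY
  req#10 t=2ms: DENY
  req#11 t=3ms: ALLOW
  req#12 t=3ms: DENY
  req#13 t=3ms: DENY
  req#14 t=3ms: DENY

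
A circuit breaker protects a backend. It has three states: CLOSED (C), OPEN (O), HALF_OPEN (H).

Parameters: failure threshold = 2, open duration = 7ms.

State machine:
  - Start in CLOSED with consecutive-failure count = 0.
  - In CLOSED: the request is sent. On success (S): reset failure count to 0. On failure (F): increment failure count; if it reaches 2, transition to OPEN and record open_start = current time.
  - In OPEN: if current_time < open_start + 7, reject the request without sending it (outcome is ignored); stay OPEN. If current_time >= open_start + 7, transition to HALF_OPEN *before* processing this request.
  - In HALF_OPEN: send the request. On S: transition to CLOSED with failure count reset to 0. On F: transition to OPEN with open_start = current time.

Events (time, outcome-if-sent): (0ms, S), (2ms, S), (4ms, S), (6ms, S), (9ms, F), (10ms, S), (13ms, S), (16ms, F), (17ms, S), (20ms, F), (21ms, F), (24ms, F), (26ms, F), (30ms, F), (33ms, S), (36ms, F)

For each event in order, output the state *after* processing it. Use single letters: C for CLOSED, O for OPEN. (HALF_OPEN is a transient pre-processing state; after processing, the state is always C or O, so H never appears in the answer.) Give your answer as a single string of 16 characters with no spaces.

Answer: CCCCCCCCCCOOOOOO

Derivation:
State after each event:
  event#1 t=0ms outcome=S: state=CLOSED
  event#2 t=2ms outcome=S: state=CLOSED
  event#3 t=4ms outcome=S: state=CLOSED
  event#4 t=6ms outcome=S: state=CLOSED
  event#5 t=9ms outcome=F: state=CLOSED
  event#6 t=10ms outcome=S: state=CLOSED
  event#7 t=13ms outcome=S: state=CLOSED
  event#8 t=16ms outcome=F: state=CLOSED
  event#9 t=17ms outcome=S: state=CLOSED
  event#10 t=20ms outcome=F: state=CLOSED
  event#11 t=21ms outcome=F: state=OPEN
  event#12 t=24ms outcome=F: state=OPEN
  event#13 t=26ms outcome=F: state=OPEN
  event#14 t=30ms outcome=F: state=OPEN
  event#15 t=33ms outcome=S: state=OPEN
  event#16 t=36ms outcome=F: state=OPEN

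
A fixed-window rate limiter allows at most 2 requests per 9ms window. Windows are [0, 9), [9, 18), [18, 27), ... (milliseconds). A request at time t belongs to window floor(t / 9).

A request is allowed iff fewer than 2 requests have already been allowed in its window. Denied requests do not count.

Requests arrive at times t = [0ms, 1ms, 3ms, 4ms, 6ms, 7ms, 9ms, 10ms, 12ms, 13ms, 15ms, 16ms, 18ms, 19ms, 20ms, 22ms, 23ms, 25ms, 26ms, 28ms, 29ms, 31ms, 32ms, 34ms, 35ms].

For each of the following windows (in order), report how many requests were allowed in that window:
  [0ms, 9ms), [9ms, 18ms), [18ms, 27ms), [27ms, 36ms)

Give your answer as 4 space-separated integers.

Answer: 2 2 2 2

Derivation:
Processing requests:
  req#1 t=0ms (window 0): ALLOW
  req#2 t=1ms (window 0): ALLOW
  req#3 t=3ms (window 0): DENY
  req#4 t=4ms (window 0): DENY
  req#5 t=6ms (window 0): DENY
  req#6 t=7ms (window 0): DENY
  req#7 t=9ms (window 1): ALLOW
  req#8 t=10ms (window 1): ALLOW
  req#9 t=12ms (window 1): DENY
  req#10 t=13ms (window 1): DENY
  req#11 t=15ms (window 1): DENY
  req#12 t=16ms (window 1): DENY
  req#13 t=18ms (window 2): ALLOW
  req#14 t=19ms (window 2): ALLOW
  req#15 t=20ms (window 2): DENY
  req#16 t=22ms (window 2): DENY
  req#17 t=23ms (window 2): DENY
  req#18 t=25ms (window 2): DENY
  req#19 t=26ms (window 2): DENY
  req#20 t=28ms (window 3): ALLOW
  req#21 t=29ms (window 3): ALLOW
  req#22 t=31ms (window 3): DENY
  req#23 t=32ms (window 3): DENY
  req#24 t=34ms (window 3): DENY
  req#25 t=35ms (window 3): DENY

Allowed counts by window: 2 2 2 2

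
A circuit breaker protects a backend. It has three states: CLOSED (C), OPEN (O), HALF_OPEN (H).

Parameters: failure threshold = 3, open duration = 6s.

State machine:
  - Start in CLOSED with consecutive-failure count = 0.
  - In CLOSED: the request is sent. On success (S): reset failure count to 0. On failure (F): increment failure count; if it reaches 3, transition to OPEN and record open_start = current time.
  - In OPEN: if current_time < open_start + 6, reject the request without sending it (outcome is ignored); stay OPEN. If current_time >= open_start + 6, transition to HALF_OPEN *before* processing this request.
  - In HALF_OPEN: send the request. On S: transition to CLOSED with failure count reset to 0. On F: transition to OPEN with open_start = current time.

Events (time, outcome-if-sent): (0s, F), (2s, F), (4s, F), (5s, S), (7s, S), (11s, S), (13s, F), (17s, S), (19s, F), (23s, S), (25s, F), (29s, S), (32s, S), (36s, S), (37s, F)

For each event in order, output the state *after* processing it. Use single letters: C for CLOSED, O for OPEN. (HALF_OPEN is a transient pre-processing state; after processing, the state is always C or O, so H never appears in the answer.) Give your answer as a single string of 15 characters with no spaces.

State after each event:
  event#1 t=0s outcome=F: state=CLOSED
  event#2 t=2s outcome=F: state=CLOSED
  event#3 t=4s outcome=F: state=OPEN
  event#4 t=5s outcome=S: state=OPEN
  event#5 t=7s outcome=S: state=OPEN
  event#6 t=11s outcome=S: state=CLOSED
  event#7 t=13s outcome=F: state=CLOSED
  event#8 t=17s outcome=S: state=CLOSED
  event#9 t=19s outcome=F: state=CLOSED
  event#10 t=23s outcome=S: state=CLOSED
  event#11 t=25s outcome=F: state=CLOSED
  event#12 t=29s outcome=S: state=CLOSED
  event#13 t=32s outcome=S: state=CLOSED
  event#14 t=36s outcome=S: state=CLOSED
  event#15 t=37s outcome=F: state=CLOSED

Answer: CCOOOCCCCCCCCCC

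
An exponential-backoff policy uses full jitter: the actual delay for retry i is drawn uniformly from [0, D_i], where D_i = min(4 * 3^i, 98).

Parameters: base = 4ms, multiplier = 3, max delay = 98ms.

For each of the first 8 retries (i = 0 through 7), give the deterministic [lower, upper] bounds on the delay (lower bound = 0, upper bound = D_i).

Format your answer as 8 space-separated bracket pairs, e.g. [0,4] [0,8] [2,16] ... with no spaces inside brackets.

Computing bounds per retry:
  i=0: D_i=min(4*3^0,98)=4, bounds=[0,4]
  i=1: D_i=min(4*3^1,98)=12, bounds=[0,12]
  i=2: D_i=min(4*3^2,98)=36, bounds=[0,36]
  i=3: D_i=min(4*3^3,98)=98, bounds=[0,98]
  i=4: D_i=min(4*3^4,98)=98, bounds=[0,98]
  i=5: D_i=min(4*3^5,98)=98, bounds=[0,98]
  i=6: D_i=min(4*3^6,98)=98, bounds=[0,98]
  i=7: D_i=min(4*3^7,98)=98, bounds=[0,98]

Answer: [0,4] [0,12] [0,36] [0,98] [0,98] [0,98] [0,98] [0,98]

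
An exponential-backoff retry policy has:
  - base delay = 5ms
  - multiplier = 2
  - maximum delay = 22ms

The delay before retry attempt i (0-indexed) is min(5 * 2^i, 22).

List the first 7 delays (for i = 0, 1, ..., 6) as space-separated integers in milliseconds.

Computing each delay:
  i=0: min(5*2^0, 22) = 5
  i=1: min(5*2^1, 22) = 10
  i=2: min(5*2^2, 22) = 20
  i=3: min(5*2^3, 22) = 22
  i=4: min(5*2^4, 22) = 22
  i=5: min(5*2^5, 22) = 22
  i=6: min(5*2^6, 22) = 22

Answer: 5 10 20 22 22 22 22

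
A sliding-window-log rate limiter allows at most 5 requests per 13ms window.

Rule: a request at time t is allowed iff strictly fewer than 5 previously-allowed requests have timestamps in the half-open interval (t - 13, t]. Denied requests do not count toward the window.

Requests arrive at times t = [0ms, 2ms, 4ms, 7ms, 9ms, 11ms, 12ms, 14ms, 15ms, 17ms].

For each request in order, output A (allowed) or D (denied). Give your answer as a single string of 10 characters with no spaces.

Tracking allowed requests in the window:
  req#1 t=0ms: ALLOW
  req#2 t=2ms: ALLOW
  req#3 t=4ms: ALLOW
  req#4 t=7ms: ALLOW
  req#5 t=9ms: ALLOW
  req#6 t=11ms: DENY
  req#7 t=12ms: DENY
  req#8 t=14ms: ALLOW
  req#9 t=15ms: ALLOW
  req#10 t=17ms: ALLOW

Answer: AAAAADDAAA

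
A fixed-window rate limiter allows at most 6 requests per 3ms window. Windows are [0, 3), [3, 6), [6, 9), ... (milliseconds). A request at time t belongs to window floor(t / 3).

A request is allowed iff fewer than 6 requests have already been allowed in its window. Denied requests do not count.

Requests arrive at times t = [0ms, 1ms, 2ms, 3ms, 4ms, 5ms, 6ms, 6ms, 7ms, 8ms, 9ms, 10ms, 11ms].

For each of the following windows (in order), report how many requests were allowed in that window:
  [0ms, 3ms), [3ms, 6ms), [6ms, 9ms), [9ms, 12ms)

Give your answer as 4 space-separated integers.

Answer: 3 3 4 3

Derivation:
Processing requests:
  req#1 t=0ms (window 0): ALLOW
  req#2 t=1ms (window 0): ALLOW
  req#3 t=2ms (window 0): ALLOW
  req#4 t=3ms (window 1): ALLOW
  req#5 t=4ms (window 1): ALLOW
  req#6 t=5ms (window 1): ALLOW
  req#7 t=6ms (window 2): ALLOW
  req#8 t=6ms (window 2): ALLOW
  req#9 t=7ms (window 2): ALLOW
  req#10 t=8ms (window 2): ALLOW
  req#11 t=9ms (window 3): ALLOW
  req#12 t=10ms (window 3): ALLOW
  req#13 t=11ms (window 3): ALLOW

Allowed counts by window: 3 3 4 3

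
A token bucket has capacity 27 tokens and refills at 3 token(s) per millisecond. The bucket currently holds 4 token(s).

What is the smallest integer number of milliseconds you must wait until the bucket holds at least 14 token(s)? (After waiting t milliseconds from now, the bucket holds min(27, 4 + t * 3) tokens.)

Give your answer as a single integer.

Need 4 + t * 3 >= 14, so t >= 10/3.
Smallest integer t = ceil(10/3) = 4.

Answer: 4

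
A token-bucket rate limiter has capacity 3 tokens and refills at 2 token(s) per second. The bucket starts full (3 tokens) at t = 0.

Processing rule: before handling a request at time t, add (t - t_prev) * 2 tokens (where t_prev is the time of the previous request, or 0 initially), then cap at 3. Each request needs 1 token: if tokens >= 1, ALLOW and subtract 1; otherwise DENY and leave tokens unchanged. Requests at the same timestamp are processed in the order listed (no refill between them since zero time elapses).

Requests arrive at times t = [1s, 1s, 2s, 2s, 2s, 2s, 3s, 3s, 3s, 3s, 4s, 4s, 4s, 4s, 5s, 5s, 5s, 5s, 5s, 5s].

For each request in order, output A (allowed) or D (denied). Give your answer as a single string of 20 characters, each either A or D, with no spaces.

Answer: AAAAADAADDAADDAADDDD

Derivation:
Simulating step by step:
  req#1 t=1s: ALLOW
  req#2 t=1s: ALLOW
  req#3 t=2s: ALLOW
  req#4 t=2s: ALLOW
  req#5 t=2s: ALLOW
  req#6 t=2s: DENY
  req#7 t=3s: ALLOW
  req#8 t=3s: ALLOW
  req#9 t=3s: DENY
  req#10 t=3s: DENY
  req#11 t=4s: ALLOW
  req#12 t=4s: ALLOW
  req#13 t=4s: DENY
  req#14 t=4s: DENY
  req#15 t=5s: ALLOW
  req#16 t=5s: ALLOW
  req#17 t=5s: DENY
  req#18 t=5s: DENY
  req#19 t=5s: DENY
  req#20 t=5s: DENY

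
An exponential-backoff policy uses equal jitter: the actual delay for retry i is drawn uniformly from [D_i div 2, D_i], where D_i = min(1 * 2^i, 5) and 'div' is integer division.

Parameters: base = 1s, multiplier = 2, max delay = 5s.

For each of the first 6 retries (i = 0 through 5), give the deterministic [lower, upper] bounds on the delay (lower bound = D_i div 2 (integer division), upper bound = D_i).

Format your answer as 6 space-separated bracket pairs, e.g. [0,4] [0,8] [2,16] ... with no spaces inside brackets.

Answer: [0,1] [1,2] [2,4] [2,5] [2,5] [2,5]

Derivation:
Computing bounds per retry:
  i=0: D_i=min(1*2^0,5)=1, bounds=[0,1]
  i=1: D_i=min(1*2^1,5)=2, bounds=[1,2]
  i=2: D_i=min(1*2^2,5)=4, bounds=[2,4]
  i=3: D_i=min(1*2^3,5)=5, bounds=[2,5]
  i=4: D_i=min(1*2^4,5)=5, bounds=[2,5]
  i=5: D_i=min(1*2^5,5)=5, bounds=[2,5]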